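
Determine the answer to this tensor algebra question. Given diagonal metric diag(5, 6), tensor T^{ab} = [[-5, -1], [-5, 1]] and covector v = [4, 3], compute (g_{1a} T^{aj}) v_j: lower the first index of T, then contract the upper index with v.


Step 1: lower the first index. For a diagonal metric, g_{ia} T^{aj} = g_{ii} T^{ij} (no sum on i).
g_{11} = 5
S_1{}^1 = 5 * T^{11} = 5 * -5 = -25
S_1{}^2 = 5 * T^{12} = 5 * -1 = -5
Step 2: contract S_1{}^j with v_j.
S_1{}^1 * v_1 = -25 * 4 = -100
S_1{}^2 * v_2 = -5 * 3 = -15
Result = -100 + -15 = -115

-115


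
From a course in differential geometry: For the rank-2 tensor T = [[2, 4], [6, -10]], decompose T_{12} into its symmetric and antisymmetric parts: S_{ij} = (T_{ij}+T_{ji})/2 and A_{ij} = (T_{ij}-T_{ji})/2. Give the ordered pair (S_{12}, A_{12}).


T_{12} = 4
T_{21} = 6
S_{12} = (4 + 6)/2 = 10/2 = 5
A_{12} = (4 - 6)/2 = -2/2 = -1
Check: S + A = 5 + -1 = 4 = T_{12}.

(5, -1)


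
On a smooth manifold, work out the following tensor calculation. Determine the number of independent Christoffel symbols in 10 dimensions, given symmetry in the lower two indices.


Christoffel symbols Gamma^k_{ij} are symmetric in i,j, so there are d * d(d+1)/2 independent symbols.
d = 10
d(d+1)/2 = 10 * 11 / 2 = 55
Total = 10 * 55 = 550

550


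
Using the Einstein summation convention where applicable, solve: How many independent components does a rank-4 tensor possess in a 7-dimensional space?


The number of components of a rank-r tensor in d dimensions is d^r.
Here d = 7 and r = 4.
7^4 = 2401

2401


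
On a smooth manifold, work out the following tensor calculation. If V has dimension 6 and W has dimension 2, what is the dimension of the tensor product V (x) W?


The dimension of a tensor product is the product of dimensions.
dim(V) = 6, dim(W) = 2
dim(V (x) W) = 6 * 2 = 12

12


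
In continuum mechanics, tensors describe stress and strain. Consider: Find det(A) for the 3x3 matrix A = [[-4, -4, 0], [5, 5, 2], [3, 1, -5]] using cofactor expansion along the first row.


Expanding along the first row, det(A) = a11*M_11 - a12*M_12 + a13*M_13, where M_1j is the (1,j) minor.
Minor M_11 = 5*-5 - 2*1 = -27
Minor M_12 = 5*-5 - 2*3 = -31
Minor M_13 = 5*1 - 5*3 = -10
det = -4*(-27) - -4*(-31) + 0*(-10)
    = 108 - 124 + 0
    = -16

-16


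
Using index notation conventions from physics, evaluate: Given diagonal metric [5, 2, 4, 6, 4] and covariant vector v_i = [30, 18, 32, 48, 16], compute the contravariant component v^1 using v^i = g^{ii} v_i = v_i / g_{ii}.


To raise an index with a diagonal metric: v^i = v_i / g_{ii}.
For index 1: v_1 = 30, g_{11} = 5
v^1 = 30 / 5 = 6

6


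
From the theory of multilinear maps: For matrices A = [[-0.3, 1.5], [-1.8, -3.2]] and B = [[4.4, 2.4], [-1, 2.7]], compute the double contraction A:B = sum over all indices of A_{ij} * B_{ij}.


A:B = sum over all i,j of A_{ij} * B_{ij}.
Row 1: -0.3*4.4=-1.32, 1.5*2.4=3.6 => row sum = 2.28
Row 2: -1.8*-1=1.8, -3.2*2.7=-8.64 => row sum = -6.84
Total = 2.28 + -6.84 = -4.56

-4.56


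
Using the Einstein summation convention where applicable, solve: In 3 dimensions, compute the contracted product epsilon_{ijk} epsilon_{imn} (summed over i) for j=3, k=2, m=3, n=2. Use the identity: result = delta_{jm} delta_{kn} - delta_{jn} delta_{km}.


Using the identity: epsilon_{ijk} epsilon_{imn} = delta_{jm} delta_{kn} - delta_{jn} delta_{km}.
delta_{33} = 1
delta_{22} = 1
delta_{32} = 0
delta_{23} = 0
Result = 1 * 1 - 0 * 0 = 1 - 0 = 1

1


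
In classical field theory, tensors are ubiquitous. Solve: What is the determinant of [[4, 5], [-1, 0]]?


For a 2x2 matrix [[a, b], [c, d]], det = a*d - b*c.
a = 4, b = 5, c = -1, d = 0
a*d = 4 * 0 = 0
b*c = 5 * -1 = -5
det = 0 - -5 = 5

5


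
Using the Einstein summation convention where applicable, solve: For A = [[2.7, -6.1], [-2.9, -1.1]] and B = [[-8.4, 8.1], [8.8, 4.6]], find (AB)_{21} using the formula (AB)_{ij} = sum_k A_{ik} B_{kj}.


(AB)_{ij} = sum_k A_{ik} B_{kj}.
For i=2, j=1:
A_{21} * B_{11} = -2.9 * -8.4 = 24.36
A_{22} * B_{21} = -1.1 * 8.8 = -9.68
Sum = 24.36 + -9.68 = 14.68

14.68


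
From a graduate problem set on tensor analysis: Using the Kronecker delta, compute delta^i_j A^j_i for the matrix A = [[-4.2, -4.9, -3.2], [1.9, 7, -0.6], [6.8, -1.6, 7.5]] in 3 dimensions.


The contraction (trace) of a rank-2 tensor is the sum of its diagonal elements.
Diagonal entries: A[1,1] = -4.2, A[2,2] = 7, A[3,3] = 7.5
Tr(A) = -4.2 + 7 + 7.5 = 10.3

10.3


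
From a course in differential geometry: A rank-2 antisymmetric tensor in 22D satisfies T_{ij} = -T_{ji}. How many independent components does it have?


An antisymmetric rank-2 tensor satisfies A_{ij} = -A_{ji}, so diagonal entries are zero.
The independent components are the upper-triangular entries: C(n, 2) = n(n-1)/2.
n = 22
C(22, 2) = 22 * 21 / 2 = 462 / 2 = 231

231


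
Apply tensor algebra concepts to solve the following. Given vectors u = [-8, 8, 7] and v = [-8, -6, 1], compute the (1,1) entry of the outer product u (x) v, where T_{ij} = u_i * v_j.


The outer product entry T_{ij} = u_i * v_j.
We need i=1, j=1.
u_1 = -8, v_1 = -8
T_{1,1} = -8 * -8 = 64

64


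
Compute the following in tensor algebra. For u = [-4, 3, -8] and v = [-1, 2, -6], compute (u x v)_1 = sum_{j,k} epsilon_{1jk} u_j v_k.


(u x v)_1 = sum_{j,k} epsilon_{1jk} u_j v_k. Only permutations of (1,2,3) contribute; the two non-zero terms are:
eps_{123} u_2 v_3 = 1 * 3 * -6 = -18
eps_{132} u_3 v_2 = -1 * -8 * 2 = 16
(u x v)_1 = -2

-2


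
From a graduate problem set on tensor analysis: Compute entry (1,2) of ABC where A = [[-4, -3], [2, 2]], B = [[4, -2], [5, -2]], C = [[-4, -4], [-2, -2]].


(ABC)_{12} = sum_m (AB)_{1m} C_{m2}. First compute row 1 of AB.
(AB)_{11} = -4*4 + -3*5 = -31
(AB)_{12} = -4*-2 + -3*-2 = 14
Now contract with column 2 of C:
(AB)_{11} * C_{12} = -31 * -4 = 124
(AB)_{12} * C_{22} = 14 * -2 = -28
(ABC)_{12} = 124 + -28 = 96

96


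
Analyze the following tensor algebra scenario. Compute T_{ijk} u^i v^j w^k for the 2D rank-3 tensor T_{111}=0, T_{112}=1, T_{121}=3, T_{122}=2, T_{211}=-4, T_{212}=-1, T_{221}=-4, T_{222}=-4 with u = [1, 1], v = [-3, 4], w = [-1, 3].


S = sum over i,j,k of T_{ijk} u_i v_j w_k. Expanding all 8 terms:
T_{111}*u_1*v_1*w_1 = 0*1*-3*-1 = 0  (running total: 0)
T_{112}*u_1*v_1*w_2 = 1*1*-3*3 = -9  (running total: -9)
T_{121}*u_1*v_2*w_1 = 3*1*4*-1 = -12  (running total: -21)
T_{122}*u_1*v_2*w_2 = 2*1*4*3 = 24  (running total: 3)
T_{211}*u_2*v_1*w_1 = -4*1*-3*-1 = -12  (running total: -9)
T_{212}*u_2*v_1*w_2 = -1*1*-3*3 = 9  (running total: 0)
T_{221}*u_2*v_2*w_1 = -4*1*4*-1 = 16  (running total: 16)
T_{222}*u_2*v_2*w_2 = -4*1*4*3 = -48  (running total: -32)
S = -32

-32


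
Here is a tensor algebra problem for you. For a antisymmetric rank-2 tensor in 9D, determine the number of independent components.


A antisymmetric rank-2 tensor in d dimensions has d(d-1)/2 independent components.
d = 9
d(d-1)/2 = 9 * 8 / 2 = 72 / 2 = 36

36


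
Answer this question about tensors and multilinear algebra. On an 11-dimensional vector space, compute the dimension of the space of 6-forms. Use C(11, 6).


The dimension of the space of p-forms on an n-dimensional space is C(n, p).
n = 11, p = 6
C(11, 6) = 11! / (6! * 5!) = 462

462


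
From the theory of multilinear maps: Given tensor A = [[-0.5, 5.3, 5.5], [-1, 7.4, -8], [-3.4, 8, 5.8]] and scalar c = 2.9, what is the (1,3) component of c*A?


Scalar multiplication: (cA)_{ij} = c * A_{ij}.
c = 2.9
A_{13} = 5.5
(cA)_{13} = 2.9 * 5.5 = 15.95

15.95


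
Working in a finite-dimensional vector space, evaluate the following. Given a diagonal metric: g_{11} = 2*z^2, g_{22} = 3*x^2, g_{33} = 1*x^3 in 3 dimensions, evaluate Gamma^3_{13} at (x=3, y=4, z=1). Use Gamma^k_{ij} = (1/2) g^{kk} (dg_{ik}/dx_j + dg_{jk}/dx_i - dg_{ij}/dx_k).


For a diagonal metric, Gamma^k_{ij} = (1/2) g^{kk} (dg_{ik}/dx_j + dg_{jk}/dx_i - dg_{ij}/dx_k).
The metric is diagonal, so g_{ab} = 0 for a != b.
At the given point: g_{11} = 2, g_{22} = 27, g_{33} = 27
g^{33} = 1/27
dg_{13}/dx_3 = 0 (off-diagonal)
dg_{33}/dx_1 = dg_{33}/dx_1 = 27
dg_{13}/dx_3 = 0 (off-diagonal)
Numerator = 0 + 27 - 0 = 27
Gamma^3_{13} = 27 / (2 * 27) = 1/2

1/2


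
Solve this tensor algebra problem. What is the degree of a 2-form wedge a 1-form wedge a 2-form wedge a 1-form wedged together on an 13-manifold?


The degree of a wedge product is the sum of the degrees of the individual forms.
Degrees: 2, 1, 2, 1
Total degree = 2 + 1 + 2 + 1 = 6

6


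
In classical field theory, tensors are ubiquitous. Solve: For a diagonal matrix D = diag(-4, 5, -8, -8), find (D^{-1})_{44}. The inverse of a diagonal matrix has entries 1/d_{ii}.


For a diagonal matrix, the inverse has entries (D^{-1})_{ii} = 1/d_{ii}.
The diagonal entries are: d_{11} = -4, d_{22} = 5, d_{33} = -8, d_{44} = -8
We need (D^{-1})_{44} = 1/d_{44} = 1/-8 = -1/8

-1/8


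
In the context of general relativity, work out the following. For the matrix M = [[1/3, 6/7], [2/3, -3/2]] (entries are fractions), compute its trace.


The trace is the sum of diagonal entries.
Diagonal: M[1,1] = 1/3, M[2,2] = -3/2
Tr(M) = 1/3 + -3/2
Computing step by step:
After adding M[1,1]: 1/3
After adding M[2,2]: -7/6
Tr(M) = -7/6

-7/6


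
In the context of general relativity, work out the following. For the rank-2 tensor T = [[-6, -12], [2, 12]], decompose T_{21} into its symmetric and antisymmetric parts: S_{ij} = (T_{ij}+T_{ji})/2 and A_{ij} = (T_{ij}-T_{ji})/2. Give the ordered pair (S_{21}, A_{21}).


T_{21} = 2
T_{12} = -12
S_{21} = (2 + -12)/2 = -10/2 = -5
A_{21} = (2 - -12)/2 = 14/2 = 7
Check: S + A = -5 + 7 = 2 = T_{21}.

(-5, 7)


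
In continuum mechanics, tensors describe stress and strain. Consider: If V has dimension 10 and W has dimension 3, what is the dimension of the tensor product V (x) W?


The dimension of a tensor product is the product of dimensions.
dim(V) = 10, dim(W) = 3
dim(V (x) W) = 10 * 3 = 30

30


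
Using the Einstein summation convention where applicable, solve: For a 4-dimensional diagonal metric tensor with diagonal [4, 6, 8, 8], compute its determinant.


For a diagonal metric, the determinant is the product of diagonal entries.
Diagonal entries: 4, 6, 8, 8
det(g) = 4 * 6 * 8 * 8 = 1536

1536


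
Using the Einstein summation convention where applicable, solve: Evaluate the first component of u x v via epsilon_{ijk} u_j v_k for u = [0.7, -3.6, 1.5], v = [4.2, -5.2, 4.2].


(u x v)_1 = sum_{j,k} epsilon_{1jk} u_j v_k. Only permutations of (1,2,3) contribute; the two non-zero terms are:
eps_{123} u_2 v_3 = 1 * -3.6 * 4.2 = -15.12
eps_{132} u_3 v_2 = -1 * 1.5 * -5.2 = 7.8
(u x v)_1 = -7.32

-7.32


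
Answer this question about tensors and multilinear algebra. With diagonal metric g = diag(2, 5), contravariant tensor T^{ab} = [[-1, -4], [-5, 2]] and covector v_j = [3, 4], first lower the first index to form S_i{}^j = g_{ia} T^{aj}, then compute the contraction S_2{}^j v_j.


Step 1: lower the first index. For a diagonal metric, g_{ia} T^{aj} = g_{ii} T^{ij} (no sum on i).
g_{22} = 5
S_2{}^1 = 5 * T^{21} = 5 * -5 = -25
S_2{}^2 = 5 * T^{22} = 5 * 2 = 10
Step 2: contract S_2{}^j with v_j.
S_2{}^1 * v_1 = -25 * 3 = -75
S_2{}^2 * v_2 = 10 * 4 = 40
Result = -75 + 40 = -35

-35


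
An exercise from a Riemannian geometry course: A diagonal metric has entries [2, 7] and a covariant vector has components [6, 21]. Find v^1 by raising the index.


To raise an index with a diagonal metric: v^i = v_i / g_{ii}.
For index 1: v_1 = 6, g_{11} = 2
v^1 = 6 / 2 = 3

3


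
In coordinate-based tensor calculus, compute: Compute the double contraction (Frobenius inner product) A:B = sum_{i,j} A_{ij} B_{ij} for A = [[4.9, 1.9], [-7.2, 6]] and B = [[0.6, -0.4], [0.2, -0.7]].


A:B = sum over all i,j of A_{ij} * B_{ij}.
Row 1: 4.9*0.6=2.94, 1.9*-0.4=-0.76 => row sum = 2.18
Row 2: -7.2*0.2=-1.44, 6*-0.7=-4.2 => row sum = -5.64
Total = 2.18 + -5.64 = -3.46

-3.46


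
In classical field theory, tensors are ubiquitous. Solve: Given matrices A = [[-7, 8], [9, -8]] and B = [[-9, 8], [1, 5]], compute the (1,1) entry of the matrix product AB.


(AB)_{ij} = sum_k A_{ik} B_{kj}.
For i=1, j=1:
A_{11} * B_{11} = -7 * -9 = 63
A_{12} * B_{21} = 8 * 1 = 8
Sum = 63 + 8 = 71

71


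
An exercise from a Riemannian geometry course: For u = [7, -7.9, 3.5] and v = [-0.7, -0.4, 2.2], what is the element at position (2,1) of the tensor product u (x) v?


The outer product entry T_{ij} = u_i * v_j.
We need i=2, j=1.
u_2 = -7.9, v_1 = -0.7
T_{2,1} = -7.9 * -0.7 = 5.53

5.53


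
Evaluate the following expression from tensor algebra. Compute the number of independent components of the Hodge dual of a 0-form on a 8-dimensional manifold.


The Hodge dual of a p-form on an n-dimensional manifold is an (n-p)-form.
n = 8, p = 0, so dual degree = 8 - 0 = 8
The number of components is C(n, n-p) = C(8, 8) = 1

1


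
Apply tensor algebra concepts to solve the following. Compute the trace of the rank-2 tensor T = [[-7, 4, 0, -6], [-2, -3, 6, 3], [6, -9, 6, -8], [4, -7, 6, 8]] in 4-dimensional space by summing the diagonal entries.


The contraction (trace) of a rank-2 tensor is the sum of its diagonal elements.
Diagonal entries: A[1,1] = -7, A[2,2] = -3, A[3,3] = 6, A[4,4] = 8
Tr(A) = -7 + -3 + 6 + 8 = 4

4


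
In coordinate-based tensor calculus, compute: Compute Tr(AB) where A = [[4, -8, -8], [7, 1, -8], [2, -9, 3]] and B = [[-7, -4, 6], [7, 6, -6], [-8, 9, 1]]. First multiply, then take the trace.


Tr(AB) = sum_i (AB)_{ii} where (AB)_{ii} = sum_k A_{ik} B_{ki}.
(AB)_{11} = 4*-7 + -8*7 + -8*-8 = -20
(AB)_{22} = 7*-4 + 1*6 + -8*9 = -94
(AB)_{33} = 2*6 + -9*-6 + 3*1 = 69
Tr(AB) = -20 + -94 + 69 = -45

-45


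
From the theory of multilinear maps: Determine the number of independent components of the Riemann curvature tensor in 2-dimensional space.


The Riemann tensor in d dimensions has d^2(d^2 - 1)/12 independent components.
d = 2, so d^2 = 4
d^2 - 1 = 3
d^2(d^2 - 1) = 4 * 3 = 12
Divide by 12: 12 / 12 = 1

1


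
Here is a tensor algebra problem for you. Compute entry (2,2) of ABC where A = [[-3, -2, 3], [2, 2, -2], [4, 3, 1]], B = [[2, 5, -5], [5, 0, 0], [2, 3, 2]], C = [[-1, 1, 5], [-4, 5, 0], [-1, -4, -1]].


(ABC)_{22} = sum_m (AB)_{2m} C_{m2}. First compute row 2 of AB.
(AB)_{21} = 2*2 + 2*5 + -2*2 = 10
(AB)_{22} = 2*5 + 2*0 + -2*3 = 4
(AB)_{23} = 2*-5 + 2*0 + -2*2 = -14
Now contract with column 2 of C:
(AB)_{21} * C_{12} = 10 * 1 = 10
(AB)_{22} * C_{22} = 4 * 5 = 20
(AB)_{23} * C_{32} = -14 * -4 = 56
(ABC)_{22} = 10 + 20 + 56 = 86

86


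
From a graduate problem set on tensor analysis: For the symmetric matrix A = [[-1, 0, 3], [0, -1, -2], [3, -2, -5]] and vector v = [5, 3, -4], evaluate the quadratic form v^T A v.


First compute Av:
(Av)_1 = -1*5 + 0*3 + 3*-4 = -17
(Av)_2 = 0*5 + -1*3 + -2*-4 = 5
(Av)_3 = 3*5 + -2*3 + -5*-4 = 29
Av = [-17, 5, 29]
Then v^T (Av) = 5*-17 + 3*5 + -4*29
= -85 + 15 + -116 = -186

-186


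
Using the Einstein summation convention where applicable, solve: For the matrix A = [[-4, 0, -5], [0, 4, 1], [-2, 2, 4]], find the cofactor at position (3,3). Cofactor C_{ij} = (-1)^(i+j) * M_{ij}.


To find cofactor C_{33}, delete row 3 and column 3.
The resulting 2x2 submatrix is: [[-4, 0], [0, 4]]
Minor M_{33} = -4*4 - 0*0
  = -16 - 0 = -16
Sign = (-1)^(3+3) = (-1)^6 = 1
Cofactor C_{33} = 1 * -16 = -16

-16


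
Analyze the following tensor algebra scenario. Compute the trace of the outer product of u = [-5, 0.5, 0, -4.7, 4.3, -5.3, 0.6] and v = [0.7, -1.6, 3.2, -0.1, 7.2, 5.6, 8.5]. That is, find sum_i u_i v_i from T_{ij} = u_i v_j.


The outer product gives T_{ij} = u_i v_j.
The trace (contraction) is Tr(T) = sum_i T_{ii} = sum_i u_i v_i.
Diagonal entries:
T_{11} = u_1 * v_1 = -5 * 0.7 = -3.5
T_{22} = u_2 * v_2 = 0.5 * -1.6 = -0.8
T_{33} = u_3 * v_3 = 0 * 3.2 = 0
T_{44} = u_4 * v_4 = -4.7 * -0.1 = 0.47
T_{55} = u_5 * v_5 = 4.3 * 7.2 = 30.96
T_{66} = u_6 * v_6 = -5.3 * 5.6 = -29.68
T_{77} = u_7 * v_7 = 0.6 * 8.5 = 5.1
Tr(T) = -3.5 + -0.8 + 0 + 0.47 + 30.96 + -29.68 + 5.1 = 2.55

2.55


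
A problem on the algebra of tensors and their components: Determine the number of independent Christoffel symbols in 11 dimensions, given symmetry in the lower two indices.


Christoffel symbols Gamma^k_{ij} are symmetric in i,j, so there are d * d(d+1)/2 independent symbols.
d = 11
d(d+1)/2 = 11 * 12 / 2 = 66
Total = 11 * 66 = 726

726


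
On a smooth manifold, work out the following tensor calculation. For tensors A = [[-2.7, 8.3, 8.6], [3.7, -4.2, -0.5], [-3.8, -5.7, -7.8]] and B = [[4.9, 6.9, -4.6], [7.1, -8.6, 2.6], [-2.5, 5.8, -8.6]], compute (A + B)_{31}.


Tensor addition is component-wise: (A + B)_{ij} = A_{ij} + B_{ij}.
A_{31} = -3.8
B_{31} = -2.5
(A + B)_{31} = -3.8 + -2.5 = -6.3

-6.3


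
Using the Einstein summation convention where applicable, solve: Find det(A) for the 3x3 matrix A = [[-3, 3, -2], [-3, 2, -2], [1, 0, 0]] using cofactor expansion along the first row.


Expanding along the first row, det(A) = a11*M_11 - a12*M_12 + a13*M_13, where M_1j is the (1,j) minor.
Minor M_11 = 2*0 - -2*0 = 0
Minor M_12 = -3*0 - -2*1 = 2
Minor M_13 = -3*0 - 2*1 = -2
det = -3*(0) - 3*(2) + -2*(-2)
    = 0 - 6 + 4
    = -2

-2


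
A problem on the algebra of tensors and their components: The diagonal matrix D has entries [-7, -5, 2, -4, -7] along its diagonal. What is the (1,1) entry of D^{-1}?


For a diagonal matrix, the inverse has entries (D^{-1})_{ii} = 1/d_{ii}.
The diagonal entries are: d_{11} = -7, d_{22} = -5, d_{33} = 2, d_{44} = -4, d_{55} = -7
We need (D^{-1})_{11} = 1/d_{11} = 1/-7 = -1/7

-1/7


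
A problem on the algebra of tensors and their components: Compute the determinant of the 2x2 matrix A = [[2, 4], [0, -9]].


For a 2x2 matrix [[a, b], [c, d]], det = a*d - b*c.
a = 2, b = 4, c = 0, d = -9
a*d = 2 * -9 = -18
b*c = 4 * 0 = 0
det = -18 - 0 = -18

-18


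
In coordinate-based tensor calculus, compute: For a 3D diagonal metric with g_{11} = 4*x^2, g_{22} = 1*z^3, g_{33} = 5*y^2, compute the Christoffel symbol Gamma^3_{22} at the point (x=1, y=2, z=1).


For a diagonal metric, Gamma^k_{ij} = (1/2) g^{kk} (dg_{ik}/dx_j + dg_{jk}/dx_i - dg_{ij}/dx_k).
The metric is diagonal, so g_{ab} = 0 for a != b.
At the given point: g_{11} = 4, g_{22} = 1, g_{33} = 20
g^{33} = 1/20
dg_{23}/dx_2 = 0 (off-diagonal)
dg_{23}/dx_2 = 0 (off-diagonal)
dg_{22}/dx_3 = dg_{22}/dx_3 = 3
Numerator = 0 + 0 - 3 = -3
Gamma^3_{22} = -3 / (2 * 20) = -3/40

-3/40


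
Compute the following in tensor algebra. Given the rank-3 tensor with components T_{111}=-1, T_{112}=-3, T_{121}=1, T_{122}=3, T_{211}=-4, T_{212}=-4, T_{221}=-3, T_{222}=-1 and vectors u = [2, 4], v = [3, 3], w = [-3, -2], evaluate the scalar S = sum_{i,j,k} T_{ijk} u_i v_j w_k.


S = sum over i,j,k of T_{ijk} u_i v_j w_k. Expanding all 8 terms:
T_{111}*u_1*v_1*w_1 = -1*2*3*-3 = 18  (running total: 18)
T_{112}*u_1*v_1*w_2 = -3*2*3*-2 = 36  (running total: 54)
T_{121}*u_1*v_2*w_1 = 1*2*3*-3 = -18  (running total: 36)
T_{122}*u_1*v_2*w_2 = 3*2*3*-2 = -36  (running total: 0)
T_{211}*u_2*v_1*w_1 = -4*4*3*-3 = 144  (running total: 144)
T_{212}*u_2*v_1*w_2 = -4*4*3*-2 = 96  (running total: 240)
T_{221}*u_2*v_2*w_1 = -3*4*3*-3 = 108  (running total: 348)
T_{222}*u_2*v_2*w_2 = -1*4*3*-2 = 24  (running total: 372)
S = 372

372


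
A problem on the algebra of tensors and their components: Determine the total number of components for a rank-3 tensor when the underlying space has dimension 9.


The number of components of a rank-r tensor in d dimensions is d^r.
Here d = 9 and r = 3.
9^3 = 729

729


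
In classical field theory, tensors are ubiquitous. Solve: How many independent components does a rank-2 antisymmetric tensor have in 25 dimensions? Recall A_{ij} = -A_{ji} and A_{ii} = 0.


An antisymmetric rank-2 tensor satisfies A_{ij} = -A_{ji}, so diagonal entries are zero.
The independent components are the upper-triangular entries: C(n, 2) = n(n-1)/2.
n = 25
C(25, 2) = 25 * 24 / 2 = 600 / 2 = 300

300


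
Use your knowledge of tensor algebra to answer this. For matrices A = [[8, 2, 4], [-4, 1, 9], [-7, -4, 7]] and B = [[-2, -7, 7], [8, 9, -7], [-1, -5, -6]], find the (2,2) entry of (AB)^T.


(AB)^T_{ij} = (AB)_{ji} = sum_k A_{jk} B_{ki}.
For i=2, j=2 we need (AB)_{22}:
A_{21} * B_{12} = -4 * -7 = 28
A_{22} * B_{22} = 1 * 9 = 9
A_{23} * B_{32} = 9 * -5 = -45
Sum = 28 + 9 + -45 = -8

-8


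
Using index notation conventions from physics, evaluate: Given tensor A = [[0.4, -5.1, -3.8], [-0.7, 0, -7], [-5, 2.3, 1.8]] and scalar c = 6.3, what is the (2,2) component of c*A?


Scalar multiplication: (cA)_{ij} = c * A_{ij}.
c = 6.3
A_{22} = 0
(cA)_{22} = 6.3 * 0 = 0

0


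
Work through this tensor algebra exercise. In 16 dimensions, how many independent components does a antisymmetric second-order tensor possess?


A antisymmetric rank-2 tensor in d dimensions has d(d-1)/2 independent components.
d = 16
d(d-1)/2 = 16 * 15 / 2 = 240 / 2 = 120

120


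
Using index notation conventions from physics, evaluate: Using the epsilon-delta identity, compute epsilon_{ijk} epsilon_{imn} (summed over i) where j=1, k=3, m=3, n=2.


Using the identity: epsilon_{ijk} epsilon_{imn} = delta_{jm} delta_{kn} - delta_{jn} delta_{km}.
delta_{13} = 0
delta_{32} = 0
delta_{12} = 0
delta_{33} = 1
Result = 0 * 0 - 0 * 1 = 0 - 0 = 0

0


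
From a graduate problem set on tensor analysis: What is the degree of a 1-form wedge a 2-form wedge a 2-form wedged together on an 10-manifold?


The degree of a wedge product is the sum of the degrees of the individual forms.
Degrees: 1, 2, 2
Total degree = 1 + 2 + 2 = 5

5


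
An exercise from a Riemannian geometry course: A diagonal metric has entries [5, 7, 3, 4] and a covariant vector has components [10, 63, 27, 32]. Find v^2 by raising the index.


To raise an index with a diagonal metric: v^i = v_i / g_{ii}.
For index 2: v_2 = 63, g_{22} = 7
v^2 = 63 / 7 = 9

9


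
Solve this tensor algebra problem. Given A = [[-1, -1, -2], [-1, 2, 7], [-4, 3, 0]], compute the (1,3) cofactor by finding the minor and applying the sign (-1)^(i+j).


To find cofactor C_{13}, delete row 1 and column 3.
The resulting 2x2 submatrix is: [[-1, 2], [-4, 3]]
Minor M_{13} = -1*3 - 2*-4
  = -3 - -8 = 5
Sign = (-1)^(1+3) = (-1)^4 = 1
Cofactor C_{13} = 1 * 5 = 5

5


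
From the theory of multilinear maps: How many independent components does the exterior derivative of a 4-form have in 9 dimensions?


The exterior derivative of a p-form is a (p+1)-form.
Its number of independent components is C(n, p+1).
n = 9, p+1 = 5
C(9, 5) = 126

126


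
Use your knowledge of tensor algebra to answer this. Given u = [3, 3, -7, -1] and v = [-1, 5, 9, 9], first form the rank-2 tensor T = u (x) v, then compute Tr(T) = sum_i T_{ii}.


The outer product gives T_{ij} = u_i v_j.
The trace (contraction) is Tr(T) = sum_i T_{ii} = sum_i u_i v_i.
Diagonal entries:
T_{11} = u_1 * v_1 = 3 * -1 = -3
T_{22} = u_2 * v_2 = 3 * 5 = 15
T_{33} = u_3 * v_3 = -7 * 9 = -63
T_{44} = u_4 * v_4 = -1 * 9 = -9
Tr(T) = -3 + 15 + -63 + -9 = -60

-60


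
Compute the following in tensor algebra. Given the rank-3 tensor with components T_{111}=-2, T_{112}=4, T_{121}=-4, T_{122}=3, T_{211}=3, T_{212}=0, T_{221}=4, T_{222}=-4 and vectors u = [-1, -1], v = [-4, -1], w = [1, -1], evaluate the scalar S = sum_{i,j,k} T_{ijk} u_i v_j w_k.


S = sum over i,j,k of T_{ijk} u_i v_j w_k. Expanding all 8 terms:
T_{111}*u_1*v_1*w_1 = -2*-1*-4*1 = -8  (running total: -8)
T_{112}*u_1*v_1*w_2 = 4*-1*-4*-1 = -16  (running total: -24)
T_{121}*u_1*v_2*w_1 = -4*-1*-1*1 = -4  (running total: -28)
T_{122}*u_1*v_2*w_2 = 3*-1*-1*-1 = -3  (running total: -31)
T_{211}*u_2*v_1*w_1 = 3*-1*-4*1 = 12  (running total: -19)
T_{212}*u_2*v_1*w_2 = 0*-1*-4*-1 = 0  (running total: -19)
T_{221}*u_2*v_2*w_1 = 4*-1*-1*1 = 4  (running total: -15)
T_{222}*u_2*v_2*w_2 = -4*-1*-1*-1 = 4  (running total: -11)
S = -11

-11


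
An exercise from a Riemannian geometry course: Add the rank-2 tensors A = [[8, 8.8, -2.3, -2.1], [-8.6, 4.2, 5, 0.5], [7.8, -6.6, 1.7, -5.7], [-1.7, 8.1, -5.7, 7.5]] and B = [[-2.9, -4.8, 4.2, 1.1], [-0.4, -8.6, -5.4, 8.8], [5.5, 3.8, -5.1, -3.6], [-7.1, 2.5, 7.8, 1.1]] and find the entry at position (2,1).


Tensor addition is component-wise: (A + B)_{ij} = A_{ij} + B_{ij}.
A_{21} = -8.6
B_{21} = -0.4
(A + B)_{21} = -8.6 + -0.4 = -9

-9


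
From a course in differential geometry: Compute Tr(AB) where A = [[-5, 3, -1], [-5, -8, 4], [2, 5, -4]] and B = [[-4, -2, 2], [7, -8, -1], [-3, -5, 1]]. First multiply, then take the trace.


Tr(AB) = sum_i (AB)_{ii} where (AB)_{ii} = sum_k A_{ik} B_{ki}.
(AB)_{11} = -5*-4 + 3*7 + -1*-3 = 44
(AB)_{22} = -5*-2 + -8*-8 + 4*-5 = 54
(AB)_{33} = 2*2 + 5*-1 + -4*1 = -5
Tr(AB) = 44 + 54 + -5 = 93

93


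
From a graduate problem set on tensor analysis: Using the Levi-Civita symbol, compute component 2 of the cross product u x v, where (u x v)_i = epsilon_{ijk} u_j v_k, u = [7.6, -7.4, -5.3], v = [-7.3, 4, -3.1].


(u x v)_2 = sum_{j,k} epsilon_{2jk} u_j v_k. Only permutations of (1,2,3) contribute; the two non-zero terms are:
eps_{213} u_1 v_3 = -1 * 7.6 * -3.1 = 23.56
eps_{231} u_3 v_1 = 1 * -5.3 * -7.3 = 38.69
(u x v)_2 = 62.25

62.25


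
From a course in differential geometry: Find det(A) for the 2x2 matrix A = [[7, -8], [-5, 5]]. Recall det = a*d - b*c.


For a 2x2 matrix [[a, b], [c, d]], det = a*d - b*c.
a = 7, b = -8, c = -5, d = 5
a*d = 7 * 5 = 35
b*c = -8 * -5 = 40
det = 35 - 40 = -5

-5


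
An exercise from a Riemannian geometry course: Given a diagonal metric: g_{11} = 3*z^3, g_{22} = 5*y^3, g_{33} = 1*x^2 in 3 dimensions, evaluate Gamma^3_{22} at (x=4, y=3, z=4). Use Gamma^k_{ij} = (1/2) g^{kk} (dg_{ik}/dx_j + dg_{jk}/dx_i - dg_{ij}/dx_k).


For a diagonal metric, Gamma^k_{ij} = (1/2) g^{kk} (dg_{ik}/dx_j + dg_{jk}/dx_i - dg_{ij}/dx_k).
The metric is diagonal, so g_{ab} = 0 for a != b.
At the given point: g_{11} = 192, g_{22} = 135, g_{33} = 16
g^{33} = 1/16
dg_{23}/dx_2 = 0 (off-diagonal)
dg_{23}/dx_2 = 0 (off-diagonal)
dg_{22}/dx_3 = dg_{22}/dx_3 = 0
Numerator = 0 + 0 - 0 = 0
Gamma^3_{22} = 0 / (2 * 16) = 0

0


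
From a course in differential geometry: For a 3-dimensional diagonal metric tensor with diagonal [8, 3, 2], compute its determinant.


For a diagonal metric, the determinant is the product of diagonal entries.
Diagonal entries: 8, 3, 2
det(g) = 8 * 3 * 2 = 48

48


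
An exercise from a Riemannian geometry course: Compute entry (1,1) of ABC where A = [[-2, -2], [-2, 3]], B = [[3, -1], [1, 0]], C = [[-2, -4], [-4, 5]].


(ABC)_{11} = sum_m (AB)_{1m} C_{m1}. First compute row 1 of AB.
(AB)_{11} = -2*3 + -2*1 = -8
(AB)_{12} = -2*-1 + -2*0 = 2
Now contract with column 1 of C:
(AB)_{11} * C_{11} = -8 * -2 = 16
(AB)_{12} * C_{21} = 2 * -4 = -8
(ABC)_{11} = 16 + -8 = 8

8


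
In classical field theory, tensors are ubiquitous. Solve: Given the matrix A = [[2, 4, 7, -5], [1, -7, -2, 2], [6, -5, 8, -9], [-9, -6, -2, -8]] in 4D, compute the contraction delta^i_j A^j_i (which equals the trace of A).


The contraction (trace) of a rank-2 tensor is the sum of its diagonal elements.
Diagonal entries: A[1,1] = 2, A[2,2] = -7, A[3,3] = 8, A[4,4] = -8
Tr(A) = 2 + -7 + 8 + -8 = -5

-5


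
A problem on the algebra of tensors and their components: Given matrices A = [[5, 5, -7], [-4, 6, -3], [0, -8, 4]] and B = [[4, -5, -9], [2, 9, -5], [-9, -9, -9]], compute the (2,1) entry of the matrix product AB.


(AB)_{ij} = sum_k A_{ik} B_{kj}.
For i=2, j=1:
A_{21} * B_{11} = -4 * 4 = -16
A_{22} * B_{21} = 6 * 2 = 12
A_{23} * B_{31} = -3 * -9 = 27
Sum = -16 + 12 + 27 = 23

23


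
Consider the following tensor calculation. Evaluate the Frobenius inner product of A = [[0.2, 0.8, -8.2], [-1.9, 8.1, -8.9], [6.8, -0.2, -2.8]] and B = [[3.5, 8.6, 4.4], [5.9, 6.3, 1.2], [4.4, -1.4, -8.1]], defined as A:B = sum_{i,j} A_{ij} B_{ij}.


A:B = sum over all i,j of A_{ij} * B_{ij}.
Row 1: 0.2*3.5=0.7, 0.8*8.6=6.88, -8.2*4.4=-36.08 => row sum = -28.5
Row 2: -1.9*5.9=-11.21, 8.1*6.3=51.03, -8.9*1.2=-10.68 => row sum = 29.14
Row 3: 6.8*4.4=29.92, -0.2*-1.4=0.28, -2.8*-8.1=22.68 => row sum = 52.88
Total = -28.5 + 29.14 + 52.88 = 53.52

53.52


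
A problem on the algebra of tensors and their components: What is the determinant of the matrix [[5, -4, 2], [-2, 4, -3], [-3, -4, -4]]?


Expanding along the first row, det(A) = a11*M_11 - a12*M_12 + a13*M_13, where M_1j is the (1,j) minor.
Minor M_11 = 4*-4 - -3*-4 = -28
Minor M_12 = -2*-4 - -3*-3 = -1
Minor M_13 = -2*-4 - 4*-3 = 20
det = 5*(-28) - -4*(-1) + 2*(20)
    = -140 - 4 + 40
    = -104

-104


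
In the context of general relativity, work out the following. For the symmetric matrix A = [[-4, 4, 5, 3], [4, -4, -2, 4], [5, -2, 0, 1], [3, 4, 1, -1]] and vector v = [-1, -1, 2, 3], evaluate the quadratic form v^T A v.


First compute Av:
(Av)_1 = -4*-1 + 4*-1 + 5*2 + 3*3 = 19
(Av)_2 = 4*-1 + -4*-1 + -2*2 + 4*3 = 8
(Av)_3 = 5*-1 + -2*-1 + 0*2 + 1*3 = 0
(Av)_4 = 3*-1 + 4*-1 + 1*2 + -1*3 = -8
Av = [19, 8, 0, -8]
Then v^T (Av) = -1*19 + -1*8 + 2*0 + 3*-8
= -19 + -8 + 0 + -24 = -51

-51


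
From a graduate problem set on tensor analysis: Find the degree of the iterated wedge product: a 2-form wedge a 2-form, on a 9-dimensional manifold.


The degree of a wedge product is the sum of the degrees of the individual forms.
Degrees: 2, 2
Total degree = 2 + 2 = 4

4


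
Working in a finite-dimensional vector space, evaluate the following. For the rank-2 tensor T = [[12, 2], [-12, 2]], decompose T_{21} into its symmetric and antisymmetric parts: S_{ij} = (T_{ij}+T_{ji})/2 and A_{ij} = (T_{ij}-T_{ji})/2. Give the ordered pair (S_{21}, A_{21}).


T_{21} = -12
T_{12} = 2
S_{21} = (-12 + 2)/2 = -10/2 = -5
A_{21} = (-12 - 2)/2 = -14/2 = -7
Check: S + A = -5 + -7 = -12 = T_{21}.

(-5, -7)


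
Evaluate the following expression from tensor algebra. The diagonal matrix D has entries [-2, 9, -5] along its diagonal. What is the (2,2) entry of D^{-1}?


For a diagonal matrix, the inverse has entries (D^{-1})_{ii} = 1/d_{ii}.
The diagonal entries are: d_{11} = -2, d_{22} = 9, d_{33} = -5
We need (D^{-1})_{22} = 1/d_{22} = 1/9 = 1/9

1/9


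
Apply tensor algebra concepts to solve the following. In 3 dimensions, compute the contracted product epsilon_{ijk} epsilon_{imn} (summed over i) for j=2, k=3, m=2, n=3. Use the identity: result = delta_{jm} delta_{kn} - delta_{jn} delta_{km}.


Using the identity: epsilon_{ijk} epsilon_{imn} = delta_{jm} delta_{kn} - delta_{jn} delta_{km}.
delta_{22} = 1
delta_{33} = 1
delta_{23} = 0
delta_{32} = 0
Result = 1 * 1 - 0 * 0 = 1 - 0 = 1

1


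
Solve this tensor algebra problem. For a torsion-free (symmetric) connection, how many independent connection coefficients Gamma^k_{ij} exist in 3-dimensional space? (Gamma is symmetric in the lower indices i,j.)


Christoffel symbols Gamma^k_{ij} are symmetric in i,j, so there are d * d(d+1)/2 independent symbols.
d = 3
d(d+1)/2 = 3 * 4 / 2 = 6
Total = 3 * 6 = 18

18


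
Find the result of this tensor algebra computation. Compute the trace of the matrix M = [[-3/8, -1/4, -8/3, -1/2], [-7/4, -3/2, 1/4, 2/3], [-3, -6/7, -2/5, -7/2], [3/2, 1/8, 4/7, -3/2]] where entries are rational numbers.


The trace is the sum of diagonal entries.
Diagonal: M[1,1] = -3/8, M[2,2] = -3/2, M[3,3] = -2/5, M[4,4] = -3/2
Tr(M) = -3/8 + -3/2 + -2/5 + -3/2
Computing step by step:
After adding M[1,1]: -3/8
After adding M[2,2]: -15/8
After adding M[3,3]: -91/40
After adding M[4,4]: -151/40
Tr(M) = -151/40

-151/40


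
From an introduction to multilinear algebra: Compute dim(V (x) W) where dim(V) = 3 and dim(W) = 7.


The dimension of a tensor product is the product of dimensions.
dim(V) = 3, dim(W) = 7
dim(V (x) W) = 3 * 7 = 21

21


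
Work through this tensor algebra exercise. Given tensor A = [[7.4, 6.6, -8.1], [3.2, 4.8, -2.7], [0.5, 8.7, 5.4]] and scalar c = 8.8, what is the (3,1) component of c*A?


Scalar multiplication: (cA)_{ij} = c * A_{ij}.
c = 8.8
A_{31} = 0.5
(cA)_{31} = 8.8 * 0.5 = 4.4

4.4


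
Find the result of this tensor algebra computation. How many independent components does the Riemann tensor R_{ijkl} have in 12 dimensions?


The Riemann tensor in d dimensions has d^2(d^2 - 1)/12 independent components.
d = 12, so d^2 = 144
d^2 - 1 = 143
d^2(d^2 - 1) = 144 * 143 = 20592
Divide by 12: 20592 / 12 = 1716

1716


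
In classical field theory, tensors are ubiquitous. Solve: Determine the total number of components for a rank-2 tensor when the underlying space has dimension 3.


The number of components of a rank-r tensor in d dimensions is d^r.
Here d = 3 and r = 2.
3^2 = 9

9


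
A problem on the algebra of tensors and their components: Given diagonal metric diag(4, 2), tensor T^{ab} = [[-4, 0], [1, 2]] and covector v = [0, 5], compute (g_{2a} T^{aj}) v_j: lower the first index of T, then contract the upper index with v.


Step 1: lower the first index. For a diagonal metric, g_{ia} T^{aj} = g_{ii} T^{ij} (no sum on i).
g_{22} = 2
S_2{}^1 = 2 * T^{21} = 2 * 1 = 2
S_2{}^2 = 2 * T^{22} = 2 * 2 = 4
Step 2: contract S_2{}^j with v_j.
S_2{}^1 * v_1 = 2 * 0 = 0
S_2{}^2 * v_2 = 4 * 5 = 20
Result = 0 + 20 = 20

20


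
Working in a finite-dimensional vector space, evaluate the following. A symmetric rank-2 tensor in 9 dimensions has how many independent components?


A symmetric rank-2 tensor in d dimensions has d(d+1)/2 independent components.
d = 9
d(d+1)/2 = 9 * 10 / 2 = 90 / 2 = 45

45


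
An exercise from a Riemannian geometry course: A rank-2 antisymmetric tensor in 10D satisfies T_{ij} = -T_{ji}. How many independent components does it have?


An antisymmetric rank-2 tensor satisfies A_{ij} = -A_{ji}, so diagonal entries are zero.
The independent components are the upper-triangular entries: C(n, 2) = n(n-1)/2.
n = 10
C(10, 2) = 10 * 9 / 2 = 90 / 2 = 45

45


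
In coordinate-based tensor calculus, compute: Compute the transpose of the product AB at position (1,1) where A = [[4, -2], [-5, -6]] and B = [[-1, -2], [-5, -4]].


(AB)^T_{ij} = (AB)_{ji} = sum_k A_{jk} B_{ki}.
For i=1, j=1 we need (AB)_{11}:
A_{11} * B_{11} = 4 * -1 = -4
A_{12} * B_{21} = -2 * -5 = 10
Sum = -4 + 10 = 6

6


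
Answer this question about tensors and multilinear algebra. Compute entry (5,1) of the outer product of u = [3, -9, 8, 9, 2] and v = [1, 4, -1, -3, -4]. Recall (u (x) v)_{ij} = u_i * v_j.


The outer product entry T_{ij} = u_i * v_j.
We need i=5, j=1.
u_5 = 2, v_1 = 1
T_{5,1} = 2 * 1 = 2

2


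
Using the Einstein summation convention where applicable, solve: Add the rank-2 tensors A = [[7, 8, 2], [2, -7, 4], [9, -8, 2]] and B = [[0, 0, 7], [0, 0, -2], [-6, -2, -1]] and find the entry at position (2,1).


Tensor addition is component-wise: (A + B)_{ij} = A_{ij} + B_{ij}.
A_{21} = 2
B_{21} = 0
(A + B)_{21} = 2 + 0 = 2

2


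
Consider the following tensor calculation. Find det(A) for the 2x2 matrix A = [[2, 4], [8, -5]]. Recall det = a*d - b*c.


For a 2x2 matrix [[a, b], [c, d]], det = a*d - b*c.
a = 2, b = 4, c = 8, d = -5
a*d = 2 * -5 = -10
b*c = 4 * 8 = 32
det = -10 - 32 = -42

-42


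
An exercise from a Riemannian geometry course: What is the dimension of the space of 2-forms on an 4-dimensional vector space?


The dimension of the space of p-forms on an n-dimensional space is C(n, p).
n = 4, p = 2
C(4, 2) = 4! / (2! * 2!) = 6

6


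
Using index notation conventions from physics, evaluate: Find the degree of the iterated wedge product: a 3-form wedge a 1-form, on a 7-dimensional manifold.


The degree of a wedge product is the sum of the degrees of the individual forms.
Degrees: 3, 1
Total degree = 3 + 1 = 4

4


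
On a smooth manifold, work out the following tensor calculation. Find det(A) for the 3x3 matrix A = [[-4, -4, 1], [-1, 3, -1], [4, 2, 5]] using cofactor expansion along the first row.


Expanding along the first row, det(A) = a11*M_11 - a12*M_12 + a13*M_13, where M_1j is the (1,j) minor.
Minor M_11 = 3*5 - -1*2 = 17
Minor M_12 = -1*5 - -1*4 = -1
Minor M_13 = -1*2 - 3*4 = -14
det = -4*(17) - -4*(-1) + 1*(-14)
    = -68 - 4 + -14
    = -86

-86


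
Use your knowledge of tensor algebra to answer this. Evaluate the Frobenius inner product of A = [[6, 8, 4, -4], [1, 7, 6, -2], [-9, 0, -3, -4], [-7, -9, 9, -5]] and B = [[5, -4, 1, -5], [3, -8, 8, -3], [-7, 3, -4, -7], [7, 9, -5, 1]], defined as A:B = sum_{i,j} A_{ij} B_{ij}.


A:B = sum over all i,j of A_{ij} * B_{ij}.
Row 1: 6*5=30, 8*-4=-32, 4*1=4, -4*-5=20 => row sum = 22
Row 2: 1*3=3, 7*-8=-56, 6*8=48, -2*-3=6 => row sum = 1
Row 3: -9*-7=63, 0*3=0, -3*-4=12, -4*-7=28 => row sum = 103
Row 4: -7*7=-49, -9*9=-81, 9*-5=-45, -5*1=-5 => row sum = -180
Total = 22 + 1 + 103 + -180 = -54

-54


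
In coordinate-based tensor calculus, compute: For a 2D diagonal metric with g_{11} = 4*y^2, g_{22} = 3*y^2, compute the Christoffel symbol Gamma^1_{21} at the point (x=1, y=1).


For a diagonal metric, Gamma^k_{ij} = (1/2) g^{kk} (dg_{ik}/dx_j + dg_{jk}/dx_i - dg_{ij}/dx_k).
The metric is diagonal, so g_{ab} = 0 for a != b.
At the given point: g_{11} = 4, g_{22} = 3
g^{11} = 1/4
dg_{21}/dx_1 = 0 (off-diagonal)
dg_{11}/dx_2 = dg_{11}/dx_2 = 8
dg_{21}/dx_1 = 0 (off-diagonal)
Numerator = 0 + 8 - 0 = 8
Gamma^1_{21} = 8 / (2 * 4) = 1

1


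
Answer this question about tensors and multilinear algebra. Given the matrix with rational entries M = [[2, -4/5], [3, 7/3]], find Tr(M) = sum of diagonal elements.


The trace is the sum of diagonal entries.
Diagonal: M[1,1] = 2, M[2,2] = 7/3
Tr(M) = 2 + 7/3
Computing step by step:
After adding M[1,1]: 2
After adding M[2,2]: 13/3
Tr(M) = 13/3

13/3


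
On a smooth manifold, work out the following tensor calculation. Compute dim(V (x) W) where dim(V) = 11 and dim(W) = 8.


The dimension of a tensor product is the product of dimensions.
dim(V) = 11, dim(W) = 8
dim(V (x) W) = 11 * 8 = 88

88


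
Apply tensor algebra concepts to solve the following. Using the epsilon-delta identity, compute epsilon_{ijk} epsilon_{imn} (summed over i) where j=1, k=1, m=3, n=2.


Using the identity: epsilon_{ijk} epsilon_{imn} = delta_{jm} delta_{kn} - delta_{jn} delta_{km}.
delta_{13} = 0
delta_{12} = 0
delta_{12} = 0
delta_{13} = 0
Result = 0 * 0 - 0 * 0 = 0 - 0 = 0

0


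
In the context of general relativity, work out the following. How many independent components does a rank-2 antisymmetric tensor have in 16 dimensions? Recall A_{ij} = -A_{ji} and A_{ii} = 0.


An antisymmetric rank-2 tensor satisfies A_{ij} = -A_{ji}, so diagonal entries are zero.
The independent components are the upper-triangular entries: C(n, 2) = n(n-1)/2.
n = 16
C(16, 2) = 16 * 15 / 2 = 240 / 2 = 120

120


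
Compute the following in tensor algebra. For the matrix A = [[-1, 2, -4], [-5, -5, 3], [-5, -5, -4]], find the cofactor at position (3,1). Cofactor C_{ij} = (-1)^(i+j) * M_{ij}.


To find cofactor C_{31}, delete row 3 and column 1.
The resulting 2x2 submatrix is: [[2, -4], [-5, 3]]
Minor M_{31} = 2*3 - -4*-5
  = 6 - 20 = -14
Sign = (-1)^(3+1) = (-1)^4 = 1
Cofactor C_{31} = 1 * -14 = -14

-14


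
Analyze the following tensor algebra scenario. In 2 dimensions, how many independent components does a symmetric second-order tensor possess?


A symmetric rank-2 tensor in d dimensions has d(d+1)/2 independent components.
d = 2
d(d+1)/2 = 2 * 3 / 2 = 6 / 2 = 3

3


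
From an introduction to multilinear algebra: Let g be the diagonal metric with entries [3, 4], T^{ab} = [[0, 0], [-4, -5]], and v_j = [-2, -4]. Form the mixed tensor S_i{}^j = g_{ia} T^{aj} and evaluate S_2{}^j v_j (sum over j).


Step 1: lower the first index. For a diagonal metric, g_{ia} T^{aj} = g_{ii} T^{ij} (no sum on i).
g_{22} = 4
S_2{}^1 = 4 * T^{21} = 4 * -4 = -16
S_2{}^2 = 4 * T^{22} = 4 * -5 = -20
Step 2: contract S_2{}^j with v_j.
S_2{}^1 * v_1 = -16 * -2 = 32
S_2{}^2 * v_2 = -20 * -4 = 80
Result = 32 + 80 = 112

112
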